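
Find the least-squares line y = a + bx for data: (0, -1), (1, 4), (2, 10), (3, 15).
a = -11/10, b = 27/5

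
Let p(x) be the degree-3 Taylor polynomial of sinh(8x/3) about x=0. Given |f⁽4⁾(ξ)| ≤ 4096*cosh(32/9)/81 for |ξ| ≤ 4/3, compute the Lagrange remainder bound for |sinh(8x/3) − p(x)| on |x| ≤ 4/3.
131072*cosh(32/9)/19683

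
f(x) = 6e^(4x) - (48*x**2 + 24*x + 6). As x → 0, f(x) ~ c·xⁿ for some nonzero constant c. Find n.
3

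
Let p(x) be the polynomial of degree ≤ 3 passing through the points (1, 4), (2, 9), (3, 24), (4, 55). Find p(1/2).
27/8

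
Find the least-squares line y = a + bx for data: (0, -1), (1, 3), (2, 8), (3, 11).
a = -9/10, b = 41/10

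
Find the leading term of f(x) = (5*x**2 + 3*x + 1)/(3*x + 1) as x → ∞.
5*x/3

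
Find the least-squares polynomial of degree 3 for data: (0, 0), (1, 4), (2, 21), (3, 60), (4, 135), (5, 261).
-29/126 + (419/108)x + (-271/252)x² + (58/27)x³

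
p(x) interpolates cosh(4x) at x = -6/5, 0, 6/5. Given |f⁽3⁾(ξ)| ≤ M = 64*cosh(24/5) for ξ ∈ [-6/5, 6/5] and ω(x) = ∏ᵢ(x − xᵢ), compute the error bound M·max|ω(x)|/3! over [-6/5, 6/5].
512*sqrt(3)*cosh(24/5)/125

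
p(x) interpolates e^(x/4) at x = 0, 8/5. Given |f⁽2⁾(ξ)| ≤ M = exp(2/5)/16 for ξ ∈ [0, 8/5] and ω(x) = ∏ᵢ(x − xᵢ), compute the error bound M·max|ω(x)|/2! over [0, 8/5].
exp(2/5)/50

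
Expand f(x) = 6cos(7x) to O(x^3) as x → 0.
6 - 147*x**2 + O(x**3)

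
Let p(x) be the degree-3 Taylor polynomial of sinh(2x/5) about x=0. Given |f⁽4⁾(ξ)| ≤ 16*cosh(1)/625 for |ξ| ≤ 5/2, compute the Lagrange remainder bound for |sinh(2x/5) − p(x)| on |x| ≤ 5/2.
cosh(1)/24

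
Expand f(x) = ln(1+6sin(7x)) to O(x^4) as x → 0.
42*x - 882*x**2 + 24353*x**3 + O(x**4)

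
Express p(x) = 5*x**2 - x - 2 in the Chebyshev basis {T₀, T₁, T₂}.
(1/2)T₀ - T₁ + (5/2)T₂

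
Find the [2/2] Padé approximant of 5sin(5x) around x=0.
25*x/(25*x**2/6 + 1)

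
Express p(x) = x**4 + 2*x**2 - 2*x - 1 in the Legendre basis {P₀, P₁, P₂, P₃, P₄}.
(-2/15)P₀ + (-2)P₁ + (40/21)P₂ + (8/35)P₄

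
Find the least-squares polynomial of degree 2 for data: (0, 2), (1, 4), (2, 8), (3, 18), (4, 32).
16/7 + (-41/35)x + (15/7)x²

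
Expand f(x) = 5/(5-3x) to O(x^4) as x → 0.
1 + 3*x/5 + 9*x**2/25 + 27*x**3/125 + O(x**4)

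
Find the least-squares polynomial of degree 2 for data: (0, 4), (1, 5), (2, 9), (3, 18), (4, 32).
148/35 + (-137/70)x + (31/14)x²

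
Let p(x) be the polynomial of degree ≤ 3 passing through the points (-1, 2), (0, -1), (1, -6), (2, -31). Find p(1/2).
-17/8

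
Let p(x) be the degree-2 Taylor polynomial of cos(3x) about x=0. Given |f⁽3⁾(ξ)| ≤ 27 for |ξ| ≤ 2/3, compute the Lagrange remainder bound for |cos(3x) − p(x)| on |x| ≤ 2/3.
4/3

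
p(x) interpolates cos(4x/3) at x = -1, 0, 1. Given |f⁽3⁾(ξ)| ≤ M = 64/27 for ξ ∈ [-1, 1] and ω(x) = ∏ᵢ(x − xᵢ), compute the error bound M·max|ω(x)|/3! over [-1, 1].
64*sqrt(3)/729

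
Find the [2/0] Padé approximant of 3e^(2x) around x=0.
6*x**2 + 6*x + 3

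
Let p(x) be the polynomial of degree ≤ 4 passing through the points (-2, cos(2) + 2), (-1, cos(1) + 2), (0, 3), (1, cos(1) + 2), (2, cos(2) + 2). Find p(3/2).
15*cos(2)/64 + 21*cos(1)/16 + 93/64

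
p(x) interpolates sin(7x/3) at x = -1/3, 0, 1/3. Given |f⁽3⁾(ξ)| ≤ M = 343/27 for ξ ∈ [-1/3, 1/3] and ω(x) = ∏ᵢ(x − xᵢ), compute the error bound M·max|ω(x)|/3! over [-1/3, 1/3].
343*sqrt(3)/19683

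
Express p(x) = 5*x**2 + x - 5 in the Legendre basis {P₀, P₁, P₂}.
(-10/3)P₀ + P₁ + (10/3)P₂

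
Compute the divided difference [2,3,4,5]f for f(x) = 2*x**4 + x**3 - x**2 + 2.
29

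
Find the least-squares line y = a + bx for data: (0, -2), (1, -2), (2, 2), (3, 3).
a = -13/5, b = 19/10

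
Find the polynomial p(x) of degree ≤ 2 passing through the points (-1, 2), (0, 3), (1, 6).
x**2 + 2*x + 3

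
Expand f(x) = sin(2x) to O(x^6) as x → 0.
2*x - 4*x**3/3 + 4*x**5/15 + O(x**6)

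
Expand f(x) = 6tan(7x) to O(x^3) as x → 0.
42*x + O(x**3)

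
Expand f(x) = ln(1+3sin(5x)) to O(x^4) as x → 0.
15*x - 225*x**2/2 + 2125*x**3/2 + O(x**4)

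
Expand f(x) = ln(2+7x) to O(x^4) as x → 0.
log(2) + 7*x/2 - 49*x**2/8 + 343*x**3/24 + O(x**4)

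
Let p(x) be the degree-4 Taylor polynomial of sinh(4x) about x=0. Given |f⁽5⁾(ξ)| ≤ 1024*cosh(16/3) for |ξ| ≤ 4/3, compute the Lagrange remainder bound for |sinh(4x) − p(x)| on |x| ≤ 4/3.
131072*cosh(16/3)/3645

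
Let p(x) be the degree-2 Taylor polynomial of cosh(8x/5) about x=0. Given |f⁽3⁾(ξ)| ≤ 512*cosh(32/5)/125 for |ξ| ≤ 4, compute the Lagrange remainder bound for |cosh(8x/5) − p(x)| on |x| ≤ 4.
16384*cosh(32/5)/375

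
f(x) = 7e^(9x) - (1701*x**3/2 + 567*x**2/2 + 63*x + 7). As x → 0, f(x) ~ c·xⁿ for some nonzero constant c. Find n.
4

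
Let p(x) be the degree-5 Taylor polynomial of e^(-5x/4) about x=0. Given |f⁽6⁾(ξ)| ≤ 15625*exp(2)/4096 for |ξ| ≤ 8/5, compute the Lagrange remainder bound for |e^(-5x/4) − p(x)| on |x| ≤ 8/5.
4*exp(2)/45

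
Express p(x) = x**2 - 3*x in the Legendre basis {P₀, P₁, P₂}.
(1/3)P₀ + (-3)P₁ + (2/3)P₂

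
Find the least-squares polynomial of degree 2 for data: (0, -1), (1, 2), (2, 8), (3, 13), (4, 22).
-36/35 + (179/70)x + (11/14)x²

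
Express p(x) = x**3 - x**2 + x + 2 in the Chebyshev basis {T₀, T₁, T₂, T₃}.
(3/2)T₀ + (7/4)T₁ + (-1/2)T₂ + (1/4)T₃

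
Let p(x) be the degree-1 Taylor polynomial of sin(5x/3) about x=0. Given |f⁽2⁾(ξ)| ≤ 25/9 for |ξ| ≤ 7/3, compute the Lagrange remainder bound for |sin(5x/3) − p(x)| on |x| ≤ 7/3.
1225/162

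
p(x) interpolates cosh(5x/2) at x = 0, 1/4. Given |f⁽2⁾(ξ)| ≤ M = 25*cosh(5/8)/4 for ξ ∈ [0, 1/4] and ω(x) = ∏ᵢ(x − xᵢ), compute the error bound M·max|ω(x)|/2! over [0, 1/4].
25*cosh(5/8)/512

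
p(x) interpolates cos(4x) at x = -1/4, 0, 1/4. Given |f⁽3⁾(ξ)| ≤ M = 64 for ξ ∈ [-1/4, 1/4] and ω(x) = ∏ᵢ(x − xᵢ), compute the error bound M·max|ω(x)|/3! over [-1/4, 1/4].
sqrt(3)/27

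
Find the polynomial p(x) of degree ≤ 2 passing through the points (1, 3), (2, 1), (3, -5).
-2*x**2 + 4*x + 1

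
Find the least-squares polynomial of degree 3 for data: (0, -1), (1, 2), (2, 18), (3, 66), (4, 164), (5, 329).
-13/14 + (53/28)x + (-61/28)x² + (3)x³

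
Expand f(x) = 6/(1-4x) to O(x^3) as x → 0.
6 + 24*x + 96*x**2 + O(x**3)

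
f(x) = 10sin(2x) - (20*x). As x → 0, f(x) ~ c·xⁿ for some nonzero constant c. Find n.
3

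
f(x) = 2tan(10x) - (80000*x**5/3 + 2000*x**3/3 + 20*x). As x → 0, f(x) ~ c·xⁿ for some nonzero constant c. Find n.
7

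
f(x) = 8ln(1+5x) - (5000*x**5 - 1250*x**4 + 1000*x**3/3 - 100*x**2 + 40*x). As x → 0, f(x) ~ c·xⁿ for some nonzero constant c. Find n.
6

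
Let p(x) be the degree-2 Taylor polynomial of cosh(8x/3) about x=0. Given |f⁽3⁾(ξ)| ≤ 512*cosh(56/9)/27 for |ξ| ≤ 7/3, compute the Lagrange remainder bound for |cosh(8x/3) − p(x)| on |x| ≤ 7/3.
87808*cosh(56/9)/2187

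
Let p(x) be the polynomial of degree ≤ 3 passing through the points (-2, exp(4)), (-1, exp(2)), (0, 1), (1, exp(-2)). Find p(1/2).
(5 + (-5*exp(2) + 15 + exp(4))*exp(2))*exp(-2)/16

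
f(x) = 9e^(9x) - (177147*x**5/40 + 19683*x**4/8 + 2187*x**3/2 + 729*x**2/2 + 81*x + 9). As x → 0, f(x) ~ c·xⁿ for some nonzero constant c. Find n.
6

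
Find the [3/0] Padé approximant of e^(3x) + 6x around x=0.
9*x**3/2 + 9*x**2/2 + 9*x + 1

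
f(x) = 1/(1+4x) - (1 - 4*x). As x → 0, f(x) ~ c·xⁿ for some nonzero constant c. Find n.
2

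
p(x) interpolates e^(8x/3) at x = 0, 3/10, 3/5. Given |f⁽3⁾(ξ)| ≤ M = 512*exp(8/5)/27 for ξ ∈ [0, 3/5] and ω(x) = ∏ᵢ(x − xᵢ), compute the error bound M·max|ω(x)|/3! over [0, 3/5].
64*sqrt(3)*exp(8/5)/3375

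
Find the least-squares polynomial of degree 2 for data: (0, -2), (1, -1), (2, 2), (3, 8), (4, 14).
-15/7 + (27/70)x + (13/14)x²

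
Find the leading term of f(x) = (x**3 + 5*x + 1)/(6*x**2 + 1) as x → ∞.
x/6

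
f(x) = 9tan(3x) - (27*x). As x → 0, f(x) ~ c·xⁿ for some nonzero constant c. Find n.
3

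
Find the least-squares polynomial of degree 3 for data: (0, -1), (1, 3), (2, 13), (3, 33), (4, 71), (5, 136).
-25/21 + (643/126)x + (-127/84)x² + (43/36)x³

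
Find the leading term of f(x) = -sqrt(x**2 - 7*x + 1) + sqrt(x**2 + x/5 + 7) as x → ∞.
18/5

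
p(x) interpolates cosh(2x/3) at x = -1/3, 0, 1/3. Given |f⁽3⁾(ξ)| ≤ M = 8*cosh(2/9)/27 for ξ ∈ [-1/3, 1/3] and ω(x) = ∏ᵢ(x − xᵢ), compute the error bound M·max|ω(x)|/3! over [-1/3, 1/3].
8*sqrt(3)*cosh(2/9)/19683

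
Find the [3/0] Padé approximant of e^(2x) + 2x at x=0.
4*x**3/3 + 2*x**2 + 4*x + 1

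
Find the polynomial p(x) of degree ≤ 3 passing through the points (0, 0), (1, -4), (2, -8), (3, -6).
x**3 - 3*x**2 - 2*x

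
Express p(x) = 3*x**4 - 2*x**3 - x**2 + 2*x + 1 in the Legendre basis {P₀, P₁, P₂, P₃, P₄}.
(19/15)P₀ + (4/5)P₁ + (22/21)P₂ + (-4/5)P₃ + (24/35)P₄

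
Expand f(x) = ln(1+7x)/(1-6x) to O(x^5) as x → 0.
7*x + 35*x**2/2 + 658*x**3/3 + 2863*x**4/4 + O(x**5)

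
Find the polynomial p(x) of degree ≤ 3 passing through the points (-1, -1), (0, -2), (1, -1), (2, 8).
x**3 + x**2 - x - 2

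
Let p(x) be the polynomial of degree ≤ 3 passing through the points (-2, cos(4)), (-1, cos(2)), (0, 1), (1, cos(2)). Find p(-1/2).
cos(2)/2 - cos(4)/16 + 9/16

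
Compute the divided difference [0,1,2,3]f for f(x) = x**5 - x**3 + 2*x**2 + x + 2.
24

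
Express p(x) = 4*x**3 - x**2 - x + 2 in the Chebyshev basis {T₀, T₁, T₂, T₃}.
(3/2)T₀ + (2)T₁ + (-1/2)T₂ + T₃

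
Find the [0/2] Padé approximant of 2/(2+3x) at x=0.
1/(3*x/2 + 1)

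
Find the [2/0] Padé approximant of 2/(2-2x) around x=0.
x**2 + x + 1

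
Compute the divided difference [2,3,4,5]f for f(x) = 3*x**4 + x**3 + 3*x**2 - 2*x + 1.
43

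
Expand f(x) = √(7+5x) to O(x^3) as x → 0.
sqrt(7) + 5*sqrt(7)*x/14 - 25*sqrt(7)*x**2/392 + O(x**3)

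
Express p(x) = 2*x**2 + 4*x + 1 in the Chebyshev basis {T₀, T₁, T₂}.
(2)T₀ + (4)T₁ + T₂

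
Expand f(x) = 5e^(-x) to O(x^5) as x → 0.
5 - 5*x + 5*x**2/2 - 5*x**3/6 + 5*x**4/24 + O(x**5)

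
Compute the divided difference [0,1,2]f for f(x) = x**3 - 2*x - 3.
3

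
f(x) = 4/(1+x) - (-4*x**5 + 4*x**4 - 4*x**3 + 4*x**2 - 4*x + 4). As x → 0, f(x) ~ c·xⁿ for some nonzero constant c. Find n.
6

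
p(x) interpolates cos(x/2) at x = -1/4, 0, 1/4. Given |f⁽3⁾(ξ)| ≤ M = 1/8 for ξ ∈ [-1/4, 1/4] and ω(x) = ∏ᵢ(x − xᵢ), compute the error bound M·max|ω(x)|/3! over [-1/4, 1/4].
sqrt(3)/13824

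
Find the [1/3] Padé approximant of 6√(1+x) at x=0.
(21*x/4 + 6)/(x**3/64 - x**2/16 + 3*x/8 + 1)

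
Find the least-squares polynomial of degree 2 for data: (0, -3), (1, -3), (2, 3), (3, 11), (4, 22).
-118/35 + (-16/35)x + (12/7)x²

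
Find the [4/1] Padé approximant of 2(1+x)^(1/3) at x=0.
(2*x**4/243 - 16*x**3/405 + 4*x**2/15 + 32*x/15 + 2)/(11*x/15 + 1)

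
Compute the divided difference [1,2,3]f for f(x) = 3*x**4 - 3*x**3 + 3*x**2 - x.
60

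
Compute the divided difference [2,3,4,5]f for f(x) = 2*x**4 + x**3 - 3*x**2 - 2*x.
29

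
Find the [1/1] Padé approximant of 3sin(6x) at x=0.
18*x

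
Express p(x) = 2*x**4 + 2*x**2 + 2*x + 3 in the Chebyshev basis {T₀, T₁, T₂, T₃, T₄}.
(19/4)T₀ + (2)T₁ + (2)T₂ + (1/4)T₄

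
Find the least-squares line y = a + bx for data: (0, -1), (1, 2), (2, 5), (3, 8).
a = -1, b = 3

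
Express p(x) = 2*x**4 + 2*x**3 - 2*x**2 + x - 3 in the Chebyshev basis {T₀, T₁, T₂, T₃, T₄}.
(-13/4)T₀ + (5/2)T₁ + (1/2)T₃ + (1/4)T₄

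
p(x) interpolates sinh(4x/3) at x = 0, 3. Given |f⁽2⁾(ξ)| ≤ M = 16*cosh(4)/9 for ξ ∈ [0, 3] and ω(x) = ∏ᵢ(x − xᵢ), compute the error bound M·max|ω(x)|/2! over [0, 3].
2*cosh(4)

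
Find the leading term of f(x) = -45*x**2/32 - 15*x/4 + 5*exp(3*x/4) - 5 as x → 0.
45*x**3/128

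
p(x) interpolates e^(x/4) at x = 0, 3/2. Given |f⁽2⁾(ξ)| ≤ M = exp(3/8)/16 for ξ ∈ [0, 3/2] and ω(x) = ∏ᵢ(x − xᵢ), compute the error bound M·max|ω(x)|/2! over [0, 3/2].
9*exp(3/8)/512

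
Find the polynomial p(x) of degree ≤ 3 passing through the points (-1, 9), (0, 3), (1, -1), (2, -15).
-2*x**3 + x**2 - 3*x + 3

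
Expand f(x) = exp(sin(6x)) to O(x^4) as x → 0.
1 + 6*x + 18*x**2 + O(x**4)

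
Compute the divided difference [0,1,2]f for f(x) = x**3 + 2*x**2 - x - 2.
5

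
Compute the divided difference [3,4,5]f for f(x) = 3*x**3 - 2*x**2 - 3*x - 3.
34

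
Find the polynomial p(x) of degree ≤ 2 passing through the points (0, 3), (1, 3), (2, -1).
-2*x**2 + 2*x + 3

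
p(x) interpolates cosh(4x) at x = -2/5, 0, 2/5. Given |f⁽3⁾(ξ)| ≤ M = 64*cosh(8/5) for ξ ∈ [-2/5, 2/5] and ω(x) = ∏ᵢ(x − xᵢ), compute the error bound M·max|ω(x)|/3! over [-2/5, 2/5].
512*sqrt(3)*cosh(8/5)/3375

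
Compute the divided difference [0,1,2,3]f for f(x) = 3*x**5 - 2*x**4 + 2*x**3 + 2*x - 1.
65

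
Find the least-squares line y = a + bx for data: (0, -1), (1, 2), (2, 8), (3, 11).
a = -13/10, b = 21/5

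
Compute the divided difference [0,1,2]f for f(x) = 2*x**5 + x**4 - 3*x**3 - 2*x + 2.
28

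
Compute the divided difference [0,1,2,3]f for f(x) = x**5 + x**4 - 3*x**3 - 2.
28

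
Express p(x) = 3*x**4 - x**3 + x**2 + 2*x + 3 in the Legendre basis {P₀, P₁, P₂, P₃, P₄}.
(59/15)P₀ + (7/5)P₁ + (50/21)P₂ + (-2/5)P₃ + (24/35)P₄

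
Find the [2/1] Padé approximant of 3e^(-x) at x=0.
(x**2/2 - 2*x + 3)/(x/3 + 1)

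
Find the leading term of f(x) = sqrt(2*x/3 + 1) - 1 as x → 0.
x/3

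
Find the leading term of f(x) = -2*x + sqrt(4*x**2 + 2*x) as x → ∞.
1/2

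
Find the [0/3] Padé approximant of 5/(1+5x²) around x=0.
5/(5*x**2 + 1)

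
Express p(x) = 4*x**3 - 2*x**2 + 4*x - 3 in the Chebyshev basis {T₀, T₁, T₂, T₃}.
(-4)T₀ + (7)T₁ - T₂ + T₃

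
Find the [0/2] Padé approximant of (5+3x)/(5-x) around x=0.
1/(12*x**2/25 - 4*x/5 + 1)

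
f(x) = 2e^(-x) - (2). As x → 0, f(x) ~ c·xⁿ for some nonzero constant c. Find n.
1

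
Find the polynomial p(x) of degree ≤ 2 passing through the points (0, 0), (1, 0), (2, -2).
-x**2 + x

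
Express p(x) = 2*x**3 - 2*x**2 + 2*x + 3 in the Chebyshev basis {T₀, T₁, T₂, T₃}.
(2)T₀ + (7/2)T₁ - T₂ + (1/2)T₃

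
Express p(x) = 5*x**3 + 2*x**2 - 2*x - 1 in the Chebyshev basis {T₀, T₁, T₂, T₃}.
(7/4)T₁ + T₂ + (5/4)T₃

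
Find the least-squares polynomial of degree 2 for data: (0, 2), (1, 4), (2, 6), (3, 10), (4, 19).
87/35 + (-4/7)x + (8/7)x²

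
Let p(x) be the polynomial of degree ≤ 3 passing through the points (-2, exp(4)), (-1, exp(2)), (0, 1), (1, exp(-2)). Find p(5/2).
((-35*exp(4) - 189 + 135*exp(2))*exp(2) + 105)*exp(-2)/16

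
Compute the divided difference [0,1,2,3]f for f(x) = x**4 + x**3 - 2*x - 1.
7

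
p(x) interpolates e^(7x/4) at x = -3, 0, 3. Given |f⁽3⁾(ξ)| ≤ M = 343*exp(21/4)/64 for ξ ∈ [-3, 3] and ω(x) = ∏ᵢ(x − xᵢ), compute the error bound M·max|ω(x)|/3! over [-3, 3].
343*sqrt(3)*exp(21/4)/64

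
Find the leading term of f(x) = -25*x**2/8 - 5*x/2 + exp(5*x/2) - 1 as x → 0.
125*x**3/48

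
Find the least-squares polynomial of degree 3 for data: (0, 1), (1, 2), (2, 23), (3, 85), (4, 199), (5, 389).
62/63 + (-718/189)x + (449/252)x² + (313/108)x³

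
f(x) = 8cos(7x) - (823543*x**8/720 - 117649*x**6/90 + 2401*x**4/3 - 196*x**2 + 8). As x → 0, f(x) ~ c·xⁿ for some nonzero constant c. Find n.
10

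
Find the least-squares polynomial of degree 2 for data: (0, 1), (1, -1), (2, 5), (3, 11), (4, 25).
27/35 + (-22/7)x + (16/7)x²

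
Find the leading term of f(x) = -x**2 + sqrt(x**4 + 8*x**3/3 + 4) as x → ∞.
4*x/3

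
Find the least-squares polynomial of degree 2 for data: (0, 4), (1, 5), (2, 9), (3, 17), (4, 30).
21/5 + (-8/5)x + (2)x²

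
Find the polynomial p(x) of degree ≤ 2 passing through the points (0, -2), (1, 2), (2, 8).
x**2 + 3*x - 2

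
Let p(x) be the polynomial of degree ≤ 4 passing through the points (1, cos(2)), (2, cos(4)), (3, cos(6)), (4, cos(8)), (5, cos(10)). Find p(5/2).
15*cos(4)/32 + 3*cos(10)/128 - 5*cos(2)/128 - 5*cos(8)/32 + 45*cos(6)/64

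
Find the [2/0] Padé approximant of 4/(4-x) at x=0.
x**2/16 + x/4 + 1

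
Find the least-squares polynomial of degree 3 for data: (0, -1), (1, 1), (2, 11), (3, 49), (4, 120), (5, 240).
-95/126 + (-91/108)x + (-97/252)x² + (55/27)x³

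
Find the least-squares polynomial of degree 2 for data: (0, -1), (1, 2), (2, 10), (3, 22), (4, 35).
-48/35 + (82/35)x + (12/7)x²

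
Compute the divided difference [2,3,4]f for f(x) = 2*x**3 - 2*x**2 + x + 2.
16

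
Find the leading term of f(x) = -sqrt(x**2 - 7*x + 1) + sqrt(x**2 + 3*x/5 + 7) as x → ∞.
19/5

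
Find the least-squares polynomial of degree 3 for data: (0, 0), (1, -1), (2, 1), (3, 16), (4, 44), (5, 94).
1/9 + (-865/378)x + (-47/252)x² + (95/108)x³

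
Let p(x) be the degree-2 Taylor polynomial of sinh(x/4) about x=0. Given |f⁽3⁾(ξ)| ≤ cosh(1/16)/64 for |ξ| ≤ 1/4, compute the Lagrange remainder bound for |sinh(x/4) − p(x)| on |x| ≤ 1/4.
cosh(1/16)/24576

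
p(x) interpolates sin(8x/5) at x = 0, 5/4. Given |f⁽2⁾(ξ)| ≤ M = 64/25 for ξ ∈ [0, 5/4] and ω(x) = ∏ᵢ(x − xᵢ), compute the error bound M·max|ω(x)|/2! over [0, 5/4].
1/2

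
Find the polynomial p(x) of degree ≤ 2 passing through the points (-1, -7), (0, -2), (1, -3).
-3*x**2 + 2*x - 2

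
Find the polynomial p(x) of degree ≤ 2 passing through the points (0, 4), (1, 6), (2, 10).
x**2 + x + 4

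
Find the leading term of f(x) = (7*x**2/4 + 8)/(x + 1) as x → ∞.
7*x/4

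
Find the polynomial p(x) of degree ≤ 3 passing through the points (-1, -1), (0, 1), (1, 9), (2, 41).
3*x**3 + 3*x**2 + 2*x + 1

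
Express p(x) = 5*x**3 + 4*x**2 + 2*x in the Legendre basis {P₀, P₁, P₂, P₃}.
(4/3)P₀ + (5)P₁ + (8/3)P₂ + (2)P₃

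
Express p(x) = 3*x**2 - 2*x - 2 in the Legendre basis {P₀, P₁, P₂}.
-P₀ + (-2)P₁ + (2)P₂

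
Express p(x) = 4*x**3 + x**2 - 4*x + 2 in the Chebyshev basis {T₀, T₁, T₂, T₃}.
(5/2)T₀ - T₁ + (1/2)T₂ + T₃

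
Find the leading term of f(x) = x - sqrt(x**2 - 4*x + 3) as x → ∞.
2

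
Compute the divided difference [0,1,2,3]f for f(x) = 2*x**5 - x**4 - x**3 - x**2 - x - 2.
43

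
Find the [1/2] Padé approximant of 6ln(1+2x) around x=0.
12*x/(-x**2/3 + x + 1)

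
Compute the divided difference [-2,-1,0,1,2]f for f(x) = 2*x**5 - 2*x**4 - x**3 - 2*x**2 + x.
-2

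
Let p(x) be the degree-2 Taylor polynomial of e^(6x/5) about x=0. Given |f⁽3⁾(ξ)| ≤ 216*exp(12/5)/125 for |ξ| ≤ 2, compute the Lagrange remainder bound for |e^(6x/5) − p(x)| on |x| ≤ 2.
288*exp(12/5)/125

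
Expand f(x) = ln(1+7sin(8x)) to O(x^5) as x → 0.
56*x - 1568*x**2 + 173824*x**3/3 - 7275520*x**4/3 + O(x**5)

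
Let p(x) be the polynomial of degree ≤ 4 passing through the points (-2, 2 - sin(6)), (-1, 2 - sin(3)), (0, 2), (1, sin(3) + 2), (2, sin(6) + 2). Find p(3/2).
5*sin(6)/16 + 7*sin(3)/8 + 2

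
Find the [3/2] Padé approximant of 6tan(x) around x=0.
2*x*(15 - x**2)/(5*(1 - 2*x**2/5))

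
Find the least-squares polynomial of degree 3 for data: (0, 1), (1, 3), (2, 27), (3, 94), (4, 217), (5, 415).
71/63 + (-925/189)x + (218/63)x² + (76/27)x³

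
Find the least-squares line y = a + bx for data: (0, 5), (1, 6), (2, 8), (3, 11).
a = 9/2, b = 2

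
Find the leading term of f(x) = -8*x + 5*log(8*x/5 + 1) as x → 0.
-32*x**2/5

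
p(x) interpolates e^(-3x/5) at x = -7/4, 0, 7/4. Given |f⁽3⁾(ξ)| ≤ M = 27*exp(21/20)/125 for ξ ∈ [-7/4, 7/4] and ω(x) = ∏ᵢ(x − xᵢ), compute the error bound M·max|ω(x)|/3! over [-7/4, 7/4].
343*sqrt(3)*exp(21/20)/8000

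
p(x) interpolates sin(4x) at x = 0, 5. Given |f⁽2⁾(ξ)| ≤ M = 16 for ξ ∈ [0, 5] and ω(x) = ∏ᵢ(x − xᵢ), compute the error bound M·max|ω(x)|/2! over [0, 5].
50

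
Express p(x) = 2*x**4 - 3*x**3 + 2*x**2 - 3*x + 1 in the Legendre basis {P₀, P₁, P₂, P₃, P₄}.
(31/15)P₀ + (-24/5)P₁ + (52/21)P₂ + (-6/5)P₃ + (16/35)P₄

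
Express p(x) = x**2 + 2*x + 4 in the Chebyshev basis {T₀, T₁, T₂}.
(9/2)T₀ + (2)T₁ + (1/2)T₂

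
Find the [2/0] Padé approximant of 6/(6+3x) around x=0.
x**2/4 - x/2 + 1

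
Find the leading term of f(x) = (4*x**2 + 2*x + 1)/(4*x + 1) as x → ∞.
x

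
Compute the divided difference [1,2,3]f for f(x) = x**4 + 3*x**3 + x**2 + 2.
44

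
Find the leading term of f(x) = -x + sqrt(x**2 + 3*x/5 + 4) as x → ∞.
3/10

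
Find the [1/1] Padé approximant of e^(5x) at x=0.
(5*x/2 + 1)/(1 - 5*x/2)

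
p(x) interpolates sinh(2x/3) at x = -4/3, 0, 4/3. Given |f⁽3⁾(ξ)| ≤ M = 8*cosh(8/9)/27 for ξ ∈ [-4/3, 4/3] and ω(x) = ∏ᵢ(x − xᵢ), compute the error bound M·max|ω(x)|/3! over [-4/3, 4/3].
512*sqrt(3)*cosh(8/9)/19683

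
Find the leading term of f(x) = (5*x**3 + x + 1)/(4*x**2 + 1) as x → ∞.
5*x/4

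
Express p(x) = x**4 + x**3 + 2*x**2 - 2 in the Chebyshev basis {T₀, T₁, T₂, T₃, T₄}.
(-5/8)T₀ + (3/4)T₁ + (3/2)T₂ + (1/4)T₃ + (1/8)T₄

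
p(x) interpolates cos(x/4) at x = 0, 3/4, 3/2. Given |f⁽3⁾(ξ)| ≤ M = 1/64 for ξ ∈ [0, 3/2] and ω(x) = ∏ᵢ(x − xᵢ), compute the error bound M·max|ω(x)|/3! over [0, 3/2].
sqrt(3)/4096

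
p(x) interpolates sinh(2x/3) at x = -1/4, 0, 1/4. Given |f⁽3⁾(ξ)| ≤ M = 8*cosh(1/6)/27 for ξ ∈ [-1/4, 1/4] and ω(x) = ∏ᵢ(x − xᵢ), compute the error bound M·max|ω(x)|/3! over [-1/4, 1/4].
sqrt(3)*cosh(1/6)/5832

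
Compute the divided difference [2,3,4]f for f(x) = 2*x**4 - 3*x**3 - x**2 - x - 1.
82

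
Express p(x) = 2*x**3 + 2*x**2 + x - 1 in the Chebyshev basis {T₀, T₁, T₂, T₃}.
(5/2)T₁ + T₂ + (1/2)T₃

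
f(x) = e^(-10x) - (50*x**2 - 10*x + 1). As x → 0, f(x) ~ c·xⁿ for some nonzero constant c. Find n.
3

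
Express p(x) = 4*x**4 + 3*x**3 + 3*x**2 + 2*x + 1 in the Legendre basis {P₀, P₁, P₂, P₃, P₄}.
(14/5)P₀ + (19/5)P₁ + (30/7)P₂ + (6/5)P₃ + (32/35)P₄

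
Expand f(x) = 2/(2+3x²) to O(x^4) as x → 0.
1 - 3*x**2/2 + O(x**4)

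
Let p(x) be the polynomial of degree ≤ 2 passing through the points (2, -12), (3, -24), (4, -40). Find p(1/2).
-3/2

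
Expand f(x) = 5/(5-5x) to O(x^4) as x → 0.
1 + x + x**2 + x**3 + O(x**4)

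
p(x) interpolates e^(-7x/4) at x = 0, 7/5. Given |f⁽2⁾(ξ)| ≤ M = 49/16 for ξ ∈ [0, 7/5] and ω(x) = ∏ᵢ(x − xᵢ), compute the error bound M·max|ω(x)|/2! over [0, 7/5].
2401/3200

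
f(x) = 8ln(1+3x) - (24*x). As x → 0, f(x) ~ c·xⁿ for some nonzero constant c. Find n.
2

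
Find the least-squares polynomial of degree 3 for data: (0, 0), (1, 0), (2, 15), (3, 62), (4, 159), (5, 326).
-13/126 + (-425/756)x + (-131/63)x² + (329/108)x³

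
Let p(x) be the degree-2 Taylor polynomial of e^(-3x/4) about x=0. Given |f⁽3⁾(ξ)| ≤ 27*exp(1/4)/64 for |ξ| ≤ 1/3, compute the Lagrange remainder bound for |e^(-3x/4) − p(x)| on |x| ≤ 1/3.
exp(1/4)/384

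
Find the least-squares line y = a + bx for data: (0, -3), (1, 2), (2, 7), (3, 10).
a = -13/5, b = 22/5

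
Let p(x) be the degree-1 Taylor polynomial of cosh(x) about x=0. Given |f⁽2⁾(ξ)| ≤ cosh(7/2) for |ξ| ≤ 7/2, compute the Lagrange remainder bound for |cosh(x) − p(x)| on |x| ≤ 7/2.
49*cosh(7/2)/8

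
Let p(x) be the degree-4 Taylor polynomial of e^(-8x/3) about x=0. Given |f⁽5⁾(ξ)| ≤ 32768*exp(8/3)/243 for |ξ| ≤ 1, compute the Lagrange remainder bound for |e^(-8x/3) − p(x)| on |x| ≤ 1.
4096*exp(8/3)/3645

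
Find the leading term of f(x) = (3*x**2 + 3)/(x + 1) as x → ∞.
3*x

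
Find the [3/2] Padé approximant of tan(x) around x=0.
(-x**3/15 + x)/(1 - 2*x**2/5)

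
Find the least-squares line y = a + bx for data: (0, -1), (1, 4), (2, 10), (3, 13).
a = -7/10, b = 24/5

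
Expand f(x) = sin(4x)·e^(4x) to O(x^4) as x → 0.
4*x + 16*x**2 + 64*x**3/3 + O(x**4)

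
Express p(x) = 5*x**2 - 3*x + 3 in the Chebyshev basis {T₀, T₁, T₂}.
(11/2)T₀ + (-3)T₁ + (5/2)T₂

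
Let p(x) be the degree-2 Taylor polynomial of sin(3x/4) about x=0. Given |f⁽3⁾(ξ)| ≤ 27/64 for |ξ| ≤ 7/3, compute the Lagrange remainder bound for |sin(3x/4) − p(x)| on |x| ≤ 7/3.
343/384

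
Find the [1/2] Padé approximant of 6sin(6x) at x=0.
36*x/(6*x**2 + 1)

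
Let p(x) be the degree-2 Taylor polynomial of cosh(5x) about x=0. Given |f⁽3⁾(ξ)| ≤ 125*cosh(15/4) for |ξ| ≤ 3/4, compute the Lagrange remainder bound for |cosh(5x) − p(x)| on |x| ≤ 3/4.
1125*cosh(15/4)/128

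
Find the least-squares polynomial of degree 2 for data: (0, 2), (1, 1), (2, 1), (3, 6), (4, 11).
71/35 + (-179/70)x + (17/14)x²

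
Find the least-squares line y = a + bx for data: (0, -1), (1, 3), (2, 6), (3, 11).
a = -11/10, b = 39/10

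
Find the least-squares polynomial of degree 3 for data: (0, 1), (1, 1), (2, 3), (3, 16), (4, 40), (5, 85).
131/126 + (-137/756)x + (-127/126)x² + (95/108)x³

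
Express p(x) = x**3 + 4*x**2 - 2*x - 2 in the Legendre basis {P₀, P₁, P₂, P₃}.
(-2/3)P₀ + (-7/5)P₁ + (8/3)P₂ + (2/5)P₃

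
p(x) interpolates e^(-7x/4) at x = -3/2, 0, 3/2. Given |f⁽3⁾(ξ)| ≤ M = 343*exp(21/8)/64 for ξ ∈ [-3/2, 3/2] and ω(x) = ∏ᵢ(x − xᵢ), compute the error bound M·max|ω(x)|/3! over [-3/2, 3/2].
343*sqrt(3)*exp(21/8)/512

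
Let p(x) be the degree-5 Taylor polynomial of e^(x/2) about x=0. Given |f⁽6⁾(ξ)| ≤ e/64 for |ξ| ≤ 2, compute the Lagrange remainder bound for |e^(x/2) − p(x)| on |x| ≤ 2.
e/720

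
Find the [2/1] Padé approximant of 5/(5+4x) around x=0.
1/(4*x/5 + 1)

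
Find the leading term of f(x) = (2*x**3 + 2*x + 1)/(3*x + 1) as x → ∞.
2*x**2/3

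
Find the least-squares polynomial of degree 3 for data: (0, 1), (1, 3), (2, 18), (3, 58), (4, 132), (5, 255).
13/14 + (-29/84)x + (9/14)x² + (23/12)x³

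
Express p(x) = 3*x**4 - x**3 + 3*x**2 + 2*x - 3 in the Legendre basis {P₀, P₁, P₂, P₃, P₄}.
(-7/5)P₀ + (7/5)P₁ + (26/7)P₂ + (-2/5)P₃ + (24/35)P₄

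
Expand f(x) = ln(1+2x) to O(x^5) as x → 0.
2*x - 2*x**2 + 8*x**3/3 - 4*x**4 + O(x**5)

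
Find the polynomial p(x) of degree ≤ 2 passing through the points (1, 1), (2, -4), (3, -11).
-x**2 - 2*x + 4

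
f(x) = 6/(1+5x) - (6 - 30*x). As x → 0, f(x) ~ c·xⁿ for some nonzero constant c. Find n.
2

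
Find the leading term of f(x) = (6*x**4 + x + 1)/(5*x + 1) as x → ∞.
6*x**3/5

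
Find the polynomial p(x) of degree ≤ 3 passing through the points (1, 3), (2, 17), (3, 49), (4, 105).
x**3 + 3*x**2 - 2*x + 1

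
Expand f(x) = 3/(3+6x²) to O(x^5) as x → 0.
1 - 2*x**2 + 4*x**4 + O(x**5)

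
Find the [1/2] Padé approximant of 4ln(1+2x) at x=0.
8*x/(-x**2/3 + x + 1)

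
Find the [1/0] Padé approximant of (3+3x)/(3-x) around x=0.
4*x/3 + 1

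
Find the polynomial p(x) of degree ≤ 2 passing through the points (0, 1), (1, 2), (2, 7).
2*x**2 - x + 1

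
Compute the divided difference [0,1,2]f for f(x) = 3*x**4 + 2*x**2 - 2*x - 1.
23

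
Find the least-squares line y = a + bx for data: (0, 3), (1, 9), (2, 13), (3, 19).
a = 16/5, b = 26/5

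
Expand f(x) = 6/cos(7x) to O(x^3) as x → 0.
6 + 147*x**2 + O(x**3)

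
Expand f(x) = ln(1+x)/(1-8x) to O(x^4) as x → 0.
x + 15*x**2/2 + 181*x**3/3 + O(x**4)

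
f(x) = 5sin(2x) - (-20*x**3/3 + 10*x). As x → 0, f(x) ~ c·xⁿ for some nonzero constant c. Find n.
5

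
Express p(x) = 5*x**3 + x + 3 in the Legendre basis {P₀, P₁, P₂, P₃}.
(3)P₀ + (4)P₁ + (2)P₃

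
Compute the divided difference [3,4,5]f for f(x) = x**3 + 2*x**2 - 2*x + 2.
14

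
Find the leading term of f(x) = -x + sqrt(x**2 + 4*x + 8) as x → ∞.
2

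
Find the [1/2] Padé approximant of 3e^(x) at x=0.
(x + 3)/(x**2/6 - 2*x/3 + 1)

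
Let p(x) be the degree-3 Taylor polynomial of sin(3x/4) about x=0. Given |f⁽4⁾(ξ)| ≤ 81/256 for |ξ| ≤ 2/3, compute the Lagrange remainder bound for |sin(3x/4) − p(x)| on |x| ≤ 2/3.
1/384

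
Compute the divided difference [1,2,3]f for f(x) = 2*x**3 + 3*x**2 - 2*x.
15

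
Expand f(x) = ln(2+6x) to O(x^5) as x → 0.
log(2) + 3*x - 9*x**2/2 + 9*x**3 - 81*x**4/4 + O(x**5)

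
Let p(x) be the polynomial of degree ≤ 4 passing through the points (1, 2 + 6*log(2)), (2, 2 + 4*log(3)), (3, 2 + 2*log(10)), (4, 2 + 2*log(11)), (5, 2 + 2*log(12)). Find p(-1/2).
2 + log(184467440737095516160000000000000000000000000000000000000000000000*11**(15/16)*2**(25/64)*3**(19/64)*5**(13/32)/144131868228680264311915617571207068008843326205168934565717750659)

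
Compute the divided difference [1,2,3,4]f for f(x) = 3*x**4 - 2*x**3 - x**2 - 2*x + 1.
28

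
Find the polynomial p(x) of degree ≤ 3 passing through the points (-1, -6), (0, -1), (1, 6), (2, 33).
3*x**3 + x**2 + 3*x - 1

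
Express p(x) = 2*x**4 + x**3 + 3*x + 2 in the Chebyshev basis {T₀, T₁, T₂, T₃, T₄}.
(11/4)T₀ + (15/4)T₁ + T₂ + (1/4)T₃ + (1/4)T₄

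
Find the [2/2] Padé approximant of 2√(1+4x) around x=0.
(10*x**2 + 10*x + 2)/(x**2 + 3*x + 1)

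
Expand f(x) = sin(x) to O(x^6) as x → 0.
x - x**3/6 + x**5/120 + O(x**6)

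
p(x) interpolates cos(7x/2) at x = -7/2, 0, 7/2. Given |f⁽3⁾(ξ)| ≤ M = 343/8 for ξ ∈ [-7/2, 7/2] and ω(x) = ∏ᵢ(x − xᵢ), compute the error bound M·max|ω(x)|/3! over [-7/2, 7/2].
117649*sqrt(3)/1728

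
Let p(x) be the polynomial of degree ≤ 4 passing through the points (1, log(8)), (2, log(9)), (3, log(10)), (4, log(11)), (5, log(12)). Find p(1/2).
log(25600*11**(19/32)*2**(113/128)*3**(91/128)*5**(61/64)/264627)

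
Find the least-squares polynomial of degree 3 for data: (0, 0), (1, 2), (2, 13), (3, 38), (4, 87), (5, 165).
-5/126 + (425/756)x + (17/36)x² + (65/54)x³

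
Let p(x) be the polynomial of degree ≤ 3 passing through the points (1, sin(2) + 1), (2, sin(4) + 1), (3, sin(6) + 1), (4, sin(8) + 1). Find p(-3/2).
385*sin(6)/16 - 105*sin(8)/16 + 1 + 231*sin(2)/16 - 495*sin(4)/16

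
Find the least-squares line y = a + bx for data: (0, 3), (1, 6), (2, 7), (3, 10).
a = 16/5, b = 11/5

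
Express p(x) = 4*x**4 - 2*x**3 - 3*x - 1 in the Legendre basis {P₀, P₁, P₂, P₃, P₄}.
(-1/5)P₀ + (-21/5)P₁ + (16/7)P₂ + (-4/5)P₃ + (32/35)P₄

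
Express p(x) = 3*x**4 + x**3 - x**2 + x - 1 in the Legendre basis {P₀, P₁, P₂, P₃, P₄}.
(-11/15)P₀ + (8/5)P₁ + (22/21)P₂ + (2/5)P₃ + (24/35)P₄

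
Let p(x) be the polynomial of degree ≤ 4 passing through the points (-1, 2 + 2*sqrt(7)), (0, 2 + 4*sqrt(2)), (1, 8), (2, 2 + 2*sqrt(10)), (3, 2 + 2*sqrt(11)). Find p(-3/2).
-105*sqrt(2)/8 - 45*sqrt(10)/16 + 35*sqrt(11)/64 + 315*sqrt(7)/64 + 631/32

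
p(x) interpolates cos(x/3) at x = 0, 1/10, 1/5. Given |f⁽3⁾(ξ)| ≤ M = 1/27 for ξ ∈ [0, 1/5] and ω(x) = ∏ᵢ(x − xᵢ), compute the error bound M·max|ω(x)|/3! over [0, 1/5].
sqrt(3)/729000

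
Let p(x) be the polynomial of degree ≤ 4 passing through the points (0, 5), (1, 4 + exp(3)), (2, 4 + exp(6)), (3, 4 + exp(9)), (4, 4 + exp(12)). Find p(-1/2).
-45*exp(9)/32 - 105*exp(3)/32 + 827/128 + 189*exp(6)/64 + 35*exp(12)/128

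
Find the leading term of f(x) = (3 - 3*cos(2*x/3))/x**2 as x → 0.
2/3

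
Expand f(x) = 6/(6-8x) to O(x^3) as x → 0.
1 + 4*x/3 + 16*x**2/9 + O(x**3)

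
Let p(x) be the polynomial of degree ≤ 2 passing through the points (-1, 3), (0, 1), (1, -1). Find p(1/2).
0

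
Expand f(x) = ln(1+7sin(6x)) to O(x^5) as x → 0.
42*x - 882*x**2 + 24444*x**3 - 767340*x**4 + O(x**5)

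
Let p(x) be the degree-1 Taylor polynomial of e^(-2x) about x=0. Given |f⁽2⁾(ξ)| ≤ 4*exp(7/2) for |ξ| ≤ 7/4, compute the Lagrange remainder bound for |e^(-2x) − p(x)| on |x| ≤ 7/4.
49*exp(7/2)/8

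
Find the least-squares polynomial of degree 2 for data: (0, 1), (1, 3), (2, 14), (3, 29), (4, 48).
3/7 + (8/7)x + (19/7)x²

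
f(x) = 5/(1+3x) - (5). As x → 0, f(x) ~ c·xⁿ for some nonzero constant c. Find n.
1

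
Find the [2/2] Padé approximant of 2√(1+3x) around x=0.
(45*x**2/8 + 15*x/2 + 2)/(9*x**2/16 + 9*x/4 + 1)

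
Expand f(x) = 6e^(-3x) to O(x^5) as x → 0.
6 - 18*x + 27*x**2 - 27*x**3 + 81*x**4/4 + O(x**5)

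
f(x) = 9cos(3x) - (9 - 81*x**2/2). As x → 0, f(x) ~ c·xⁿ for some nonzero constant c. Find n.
4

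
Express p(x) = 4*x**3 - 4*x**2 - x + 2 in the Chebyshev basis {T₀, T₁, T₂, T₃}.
(2)T₁ + (-2)T₂ + T₃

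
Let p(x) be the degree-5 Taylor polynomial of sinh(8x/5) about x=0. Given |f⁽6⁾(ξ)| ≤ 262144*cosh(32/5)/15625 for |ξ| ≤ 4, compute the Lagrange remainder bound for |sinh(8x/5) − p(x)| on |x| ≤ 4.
67108864*cosh(32/5)/703125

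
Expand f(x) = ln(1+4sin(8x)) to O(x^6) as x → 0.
32*x - 512*x**2 + 31744*x**3/3 - 753664*x**4/3 + 19087360*x**5/3 + O(x**6)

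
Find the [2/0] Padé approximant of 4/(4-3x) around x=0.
9*x**2/16 + 3*x/4 + 1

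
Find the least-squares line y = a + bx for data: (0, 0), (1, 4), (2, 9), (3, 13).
a = -1/10, b = 22/5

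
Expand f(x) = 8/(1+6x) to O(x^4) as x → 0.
8 - 48*x + 288*x**2 - 1728*x**3 + O(x**4)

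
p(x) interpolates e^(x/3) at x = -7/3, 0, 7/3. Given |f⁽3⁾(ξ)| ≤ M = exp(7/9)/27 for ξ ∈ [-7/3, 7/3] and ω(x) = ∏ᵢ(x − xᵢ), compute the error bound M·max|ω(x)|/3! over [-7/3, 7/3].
343*sqrt(3)*exp(7/9)/19683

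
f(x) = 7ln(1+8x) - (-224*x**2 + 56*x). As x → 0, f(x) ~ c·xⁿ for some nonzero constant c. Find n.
3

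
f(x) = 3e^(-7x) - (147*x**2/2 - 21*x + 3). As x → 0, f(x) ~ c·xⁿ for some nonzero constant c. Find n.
3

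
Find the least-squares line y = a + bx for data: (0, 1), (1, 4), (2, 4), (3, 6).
a = 3/2, b = 3/2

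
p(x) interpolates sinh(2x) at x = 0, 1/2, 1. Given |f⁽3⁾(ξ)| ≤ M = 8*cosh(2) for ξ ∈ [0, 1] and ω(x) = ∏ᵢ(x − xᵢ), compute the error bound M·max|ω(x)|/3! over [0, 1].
sqrt(3)*cosh(2)/27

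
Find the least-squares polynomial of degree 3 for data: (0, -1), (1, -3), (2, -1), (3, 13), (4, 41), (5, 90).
-58/63 + (-631/189)x + (23/252)x² + (91/108)x³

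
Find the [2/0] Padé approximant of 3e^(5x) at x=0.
75*x**2/2 + 15*x + 3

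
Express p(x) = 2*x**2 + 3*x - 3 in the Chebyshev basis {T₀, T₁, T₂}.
(-2)T₀ + (3)T₁ + T₂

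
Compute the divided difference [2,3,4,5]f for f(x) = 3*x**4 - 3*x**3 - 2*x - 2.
39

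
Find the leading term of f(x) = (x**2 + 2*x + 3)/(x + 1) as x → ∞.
x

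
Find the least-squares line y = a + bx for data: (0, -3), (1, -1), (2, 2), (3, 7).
a = -37/10, b = 33/10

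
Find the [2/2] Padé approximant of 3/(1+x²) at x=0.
3/(x**2 + 1)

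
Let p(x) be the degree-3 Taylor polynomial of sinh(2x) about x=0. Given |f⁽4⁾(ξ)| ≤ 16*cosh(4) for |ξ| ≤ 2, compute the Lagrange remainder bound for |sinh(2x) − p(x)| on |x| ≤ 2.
32*cosh(4)/3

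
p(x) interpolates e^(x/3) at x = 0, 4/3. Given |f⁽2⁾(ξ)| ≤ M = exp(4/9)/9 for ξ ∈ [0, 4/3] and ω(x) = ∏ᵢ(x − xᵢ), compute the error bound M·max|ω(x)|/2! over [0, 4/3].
2*exp(4/9)/81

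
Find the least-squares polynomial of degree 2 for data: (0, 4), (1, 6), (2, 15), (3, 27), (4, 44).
26/7 + (47/70)x + (33/14)x²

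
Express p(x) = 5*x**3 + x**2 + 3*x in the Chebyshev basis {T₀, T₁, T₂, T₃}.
(1/2)T₀ + (27/4)T₁ + (1/2)T₂ + (5/4)T₃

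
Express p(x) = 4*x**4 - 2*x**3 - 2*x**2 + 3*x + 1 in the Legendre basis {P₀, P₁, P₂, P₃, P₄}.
(17/15)P₀ + (9/5)P₁ + (20/21)P₂ + (-4/5)P₃ + (32/35)P₄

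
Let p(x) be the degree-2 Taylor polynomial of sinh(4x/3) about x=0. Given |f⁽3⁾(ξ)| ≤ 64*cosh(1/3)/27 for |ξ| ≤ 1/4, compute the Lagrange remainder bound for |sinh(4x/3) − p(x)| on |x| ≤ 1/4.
cosh(1/3)/162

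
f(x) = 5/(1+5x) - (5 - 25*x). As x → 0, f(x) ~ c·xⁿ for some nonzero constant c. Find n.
2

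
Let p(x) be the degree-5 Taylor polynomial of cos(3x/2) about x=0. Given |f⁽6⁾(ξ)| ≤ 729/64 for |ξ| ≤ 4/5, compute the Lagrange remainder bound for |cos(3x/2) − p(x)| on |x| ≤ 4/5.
324/78125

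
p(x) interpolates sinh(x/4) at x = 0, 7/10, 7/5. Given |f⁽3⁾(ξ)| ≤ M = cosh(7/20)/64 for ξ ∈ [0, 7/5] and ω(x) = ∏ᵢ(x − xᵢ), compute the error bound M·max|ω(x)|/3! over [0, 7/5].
343*sqrt(3)*cosh(7/20)/1728000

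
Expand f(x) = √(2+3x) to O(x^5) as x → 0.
sqrt(2) + 3*sqrt(2)*x/4 - 9*sqrt(2)*x**2/32 + 27*sqrt(2)*x**3/128 - 405*sqrt(2)*x**4/2048 + O(x**5)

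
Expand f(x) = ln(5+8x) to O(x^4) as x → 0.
log(5) + 8*x/5 - 32*x**2/25 + 512*x**3/375 + O(x**4)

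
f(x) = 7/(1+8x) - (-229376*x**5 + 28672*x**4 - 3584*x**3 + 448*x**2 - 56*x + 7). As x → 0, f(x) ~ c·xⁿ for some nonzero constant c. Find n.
6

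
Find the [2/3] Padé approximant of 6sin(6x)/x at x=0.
(36 - 756*x**2/5)/(9*x**2/5 + 1)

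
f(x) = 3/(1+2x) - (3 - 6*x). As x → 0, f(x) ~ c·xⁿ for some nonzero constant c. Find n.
2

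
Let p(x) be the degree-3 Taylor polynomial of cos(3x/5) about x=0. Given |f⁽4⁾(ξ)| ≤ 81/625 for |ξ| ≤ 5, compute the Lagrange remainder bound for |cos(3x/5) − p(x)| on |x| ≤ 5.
27/8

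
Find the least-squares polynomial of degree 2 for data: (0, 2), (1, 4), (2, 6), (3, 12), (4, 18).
74/35 + (4/7)x + (6/7)x²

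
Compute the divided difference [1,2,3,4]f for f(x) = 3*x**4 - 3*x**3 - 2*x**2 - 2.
27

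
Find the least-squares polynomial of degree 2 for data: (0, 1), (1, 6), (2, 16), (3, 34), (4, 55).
32/35 + (76/35)x + (20/7)x²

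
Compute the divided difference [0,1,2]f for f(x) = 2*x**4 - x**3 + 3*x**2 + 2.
14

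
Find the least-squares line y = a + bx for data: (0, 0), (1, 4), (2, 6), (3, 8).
a = 3/5, b = 13/5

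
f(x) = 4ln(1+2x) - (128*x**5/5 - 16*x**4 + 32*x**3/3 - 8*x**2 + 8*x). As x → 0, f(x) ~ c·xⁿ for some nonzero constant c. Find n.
6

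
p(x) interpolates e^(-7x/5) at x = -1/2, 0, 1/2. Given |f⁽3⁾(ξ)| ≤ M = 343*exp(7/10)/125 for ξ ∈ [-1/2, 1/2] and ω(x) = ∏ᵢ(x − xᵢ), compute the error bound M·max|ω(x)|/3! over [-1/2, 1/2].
343*sqrt(3)*exp(7/10)/27000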